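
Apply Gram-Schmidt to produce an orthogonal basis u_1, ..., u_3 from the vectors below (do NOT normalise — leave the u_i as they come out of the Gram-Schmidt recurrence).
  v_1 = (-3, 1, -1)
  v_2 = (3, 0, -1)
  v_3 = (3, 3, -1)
Orthogonal basis:
  u_1 = (-3, 1, -1)
  u_2 = (9/11, 8/11, -19/11)
  u_3 = (9/23, 54/23, 27/23)

Apply the Gram-Schmidt recurrence
  u_1 = v_1
  u_i = v_i − Σ_{j<i} ((v_i · u_j) / (u_j · u_j)) · u_j.

Step by step this gives:
  u_1 = (-3, 1, -1)
  u_2 = (9/11, 8/11, -19/11)
  u_3 = (9/23, 54/23, 27/23)

Orthogonality check:
  u_2 · u_1 = 0 (should be 0)
  u_3 · u_1 = 0 (should be 0)
  u_3 · u_2 = 0 (should be 0)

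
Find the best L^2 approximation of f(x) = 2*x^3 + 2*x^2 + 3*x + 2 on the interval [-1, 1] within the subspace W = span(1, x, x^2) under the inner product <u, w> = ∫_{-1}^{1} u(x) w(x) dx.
g(x) = 2*x^2 + 21*x/5 + 2

The best approximation g ∈ W is the orthogonal projection of f onto W. Writing g = a_0 + a_1 x + a_2 x^2, the coefficients solve the normal equations G · a = b where
  G_{ij} = <φ_i, φ_j> and b_i = <f, φ_i>, with φ_0 = 1, φ_1 = x, φ_2 = x^2.
G =
  [2, 0, 2/3]
  [0, 2/3, 0]
  [2/3, 0, 2/5],
b = (16/3, 14/5, 32/15).
Solving gives a_0 = 2, a_1 = 21/5, a_2 = 2, so
  g(x) = 2*x^2 + 21*x/5 + 2.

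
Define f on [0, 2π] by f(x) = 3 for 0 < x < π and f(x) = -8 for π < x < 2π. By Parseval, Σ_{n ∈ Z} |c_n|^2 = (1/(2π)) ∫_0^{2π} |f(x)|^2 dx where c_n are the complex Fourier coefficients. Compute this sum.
Σ |c_n|^2 = 73/2

Parseval equates the L^2 energy of f (normalised by 1/(2π)) with the ℓ^2 sum of its Fourier coefficients: (1/(2π)) ∫_0^{2π} |f|^2 = Σ |c_n|^2.
Compute the left side: (1/(2π)) [∫_0^π 3^2 dx + ∫_π^{2π} (-8)^2 dx] = (1/(2π)) · (9π + 64π) = (9 + 64)/2 = 73/2.
So Σ_{n ∈ Z} |c_n|^2 = 73/2.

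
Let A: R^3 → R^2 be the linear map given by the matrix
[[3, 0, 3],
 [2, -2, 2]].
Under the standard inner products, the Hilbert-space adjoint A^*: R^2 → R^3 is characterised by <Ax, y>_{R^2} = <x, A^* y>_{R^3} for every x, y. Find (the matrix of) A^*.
A^* = A^T =
[[3, 2],
 [0, -2],
 [3, 2]]

For real matrices with standard dot products, the defining identity <Ax, y> = <x, A^* y> gives (Ax)^T y = x^T (A^*) y, i.e. x^T A^T y = x^T (A^*) y. Since this holds for all x, y, we must have A^* = A^T. Therefore
A^* =
[[3, 2],
 [0, -2],
 [3, 2]].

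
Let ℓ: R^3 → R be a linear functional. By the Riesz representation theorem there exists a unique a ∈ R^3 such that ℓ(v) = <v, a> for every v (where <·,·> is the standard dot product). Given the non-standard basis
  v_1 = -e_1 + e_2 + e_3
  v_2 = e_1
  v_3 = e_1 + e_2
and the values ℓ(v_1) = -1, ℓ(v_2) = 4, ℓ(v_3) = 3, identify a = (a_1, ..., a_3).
a = (4, -1, 4)

Write a = (a_1, ..., a_3) in the standard basis. For each basis vector v_i, ℓ(v_i) = <v_i, a> is a linear equation in the a_j's. Collect the n equations into a matrix system V a = ℓ, where row i of V is v_i (expressed in the standard basis). Since V is invertible (lower-triangular with 1s on the diagonal, up to permutation), solve by back-substitution:
  V =
[[-1, 1, 1],
 [1, 0, 0],
 [1, 1, 0]]
  V a = (-1, 4, 3)
Solving gives a = (4, -1, 4).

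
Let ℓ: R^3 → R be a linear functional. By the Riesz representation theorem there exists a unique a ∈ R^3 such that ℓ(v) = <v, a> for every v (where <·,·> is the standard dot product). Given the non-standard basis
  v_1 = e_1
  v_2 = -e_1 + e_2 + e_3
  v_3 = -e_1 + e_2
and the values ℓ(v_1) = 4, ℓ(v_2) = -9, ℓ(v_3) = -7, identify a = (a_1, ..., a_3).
a = (4, -3, -2)

Write a = (a_1, ..., a_3) in the standard basis. For each basis vector v_i, ℓ(v_i) = <v_i, a> is a linear equation in the a_j's. Collect the n equations into a matrix system V a = ℓ, where row i of V is v_i (expressed in the standard basis). Since V is invertible (lower-triangular with 1s on the diagonal, up to permutation), solve by back-substitution:
  V =
[[1, 0, 0],
 [-1, 1, 1],
 [-1, 1, 0]]
  V a = (4, -9, -7)
Solving gives a = (4, -3, -2).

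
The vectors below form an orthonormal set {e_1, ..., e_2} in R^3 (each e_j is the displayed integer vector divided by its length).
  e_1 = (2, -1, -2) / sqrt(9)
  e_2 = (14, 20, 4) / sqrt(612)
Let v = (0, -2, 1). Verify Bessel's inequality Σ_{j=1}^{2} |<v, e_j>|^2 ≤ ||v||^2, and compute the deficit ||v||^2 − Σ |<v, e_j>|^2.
Σ |<v, e_j>|^2 = 36/17; ||v||^2 = 5; deficit = 49/17

Write each e_j = u_j / sqrt(<u_j, u_j>) where u_j is the displayed integer vector. Then <v, e_j> = <v, u_j> / sqrt(<u_j, u_j>), so |<v, e_j>|^2 = <v, u_j>^2 / <u_j, u_j>.
Coefficients: <v, e_1> = 0/sqrt(9), <v, e_2> = -36/sqrt(612).
Square and sum: Σ |<v, e_j>|^2 = 36/17.
Compute ||v||^2 = v·v = 5.
Deficit = 5 − 36/17 = 49/17 ≥ 0, confirming Bessel's inequality. (The deficit equals ||v − Σ <v,e_j> e_j||^2, the squared distance from v to span{e_j}.)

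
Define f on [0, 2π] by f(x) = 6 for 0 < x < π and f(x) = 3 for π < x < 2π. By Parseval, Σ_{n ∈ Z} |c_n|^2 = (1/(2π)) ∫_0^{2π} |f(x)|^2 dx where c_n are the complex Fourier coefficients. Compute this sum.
Σ |c_n|^2 = 45/2

Parseval equates the L^2 energy of f (normalised by 1/(2π)) with the ℓ^2 sum of its Fourier coefficients: (1/(2π)) ∫_0^{2π} |f|^2 = Σ |c_n|^2.
Compute the left side: (1/(2π)) [∫_0^π 6^2 dx + ∫_π^{2π} 3^2 dx] = (1/(2π)) · (36π + 9π) = (36 + 9)/2 = 45/2.
So Σ_{n ∈ Z} |c_n|^2 = 45/2.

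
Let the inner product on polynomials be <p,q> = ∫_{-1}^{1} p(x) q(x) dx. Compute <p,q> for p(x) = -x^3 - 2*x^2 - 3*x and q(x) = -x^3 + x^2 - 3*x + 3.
<p,q> = 136/35

Expand the product: p(x)·q(x) = x^6 + x^5 + 4*x^4 + 3*x^2 - 9*x.
∫_{-1}^{1} of each monomial x^k gives [2/(k+1) if k even, 0 if k odd]. Integrating term-by-term (or equivalently evaluating the antiderivative F(x) = x^7/7 + x^6/6 + 4*x^5/5 + x^3 - 9*x^2/2 at the endpoints):
  F(1) − F(−1) = -251/105 − (-659/105) = 136/35.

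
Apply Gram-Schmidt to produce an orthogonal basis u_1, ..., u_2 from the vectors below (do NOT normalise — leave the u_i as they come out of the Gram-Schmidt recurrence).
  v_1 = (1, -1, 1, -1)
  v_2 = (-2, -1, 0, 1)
Orthogonal basis:
  u_1 = (1, -1, 1, -1)
  u_2 = (-3/2, -3/2, 1/2, 1/2)

Apply the Gram-Schmidt recurrence
  u_1 = v_1
  u_i = v_i − Σ_{j<i} ((v_i · u_j) / (u_j · u_j)) · u_j.

Step by step this gives:
  u_1 = (1, -1, 1, -1)
  u_2 = (-3/2, -3/2, 1/2, 1/2)

Orthogonality check:
  u_2 · u_1 = 0 (should be 0)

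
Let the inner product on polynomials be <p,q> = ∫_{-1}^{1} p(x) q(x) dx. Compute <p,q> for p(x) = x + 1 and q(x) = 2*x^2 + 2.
<p,q> = 16/3

Expand the product: p(x)·q(x) = 2*x^3 + 2*x^2 + 2*x + 2.
∫_{-1}^{1} of each monomial x^k gives [2/(k+1) if k even, 0 if k odd]. Integrating term-by-term (or equivalently evaluating the antiderivative F(x) = x^4/2 + 2*x^3/3 + x^2 + 2*x at the endpoints):
  F(1) − F(−1) = 25/6 − (-7/6) = 16/3.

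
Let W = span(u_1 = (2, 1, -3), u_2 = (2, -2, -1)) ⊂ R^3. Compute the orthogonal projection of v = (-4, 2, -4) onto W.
proj_W(v) = (-96/101, 378/101, -140/101)

Set up U = [u_1 | ... | u_2] ∈ R^(3×2). The projector onto W = col(U) is P = U (U^T U)^(-1) U^T.
Compute U^T U =
  [14, 5]
  [5, 9],
and U^T v = (6, -8).
Solve U^T U · c = U^T v for the coefficients: c = (94/101, -142/101). The projection is proj_W(v) = U c.
Check: (v - proj_W(v)) · u_1 = 0  (should be 0).
Check: (v - proj_W(v)) · u_2 = 0  (should be 0).
Result: proj_W(v) = (-96/101, 378/101, -140/101).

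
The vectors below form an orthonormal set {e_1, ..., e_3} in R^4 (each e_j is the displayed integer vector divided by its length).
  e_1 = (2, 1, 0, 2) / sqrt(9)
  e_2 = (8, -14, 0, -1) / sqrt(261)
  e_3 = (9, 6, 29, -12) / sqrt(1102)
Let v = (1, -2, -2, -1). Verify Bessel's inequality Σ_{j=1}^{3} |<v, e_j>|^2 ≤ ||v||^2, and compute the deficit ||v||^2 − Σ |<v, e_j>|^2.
Σ |<v, e_j>|^2 = 299/38; ||v||^2 = 10; deficit = 81/38

Write each e_j = u_j / sqrt(<u_j, u_j>) where u_j is the displayed integer vector. Then <v, e_j> = <v, u_j> / sqrt(<u_j, u_j>), so |<v, e_j>|^2 = <v, u_j>^2 / <u_j, u_j>.
Coefficients: <v, e_1> = -2/sqrt(9), <v, e_2> = 37/sqrt(261), <v, e_3> = -49/sqrt(1102).
Square and sum: Σ |<v, e_j>|^2 = 299/38.
Compute ||v||^2 = v·v = 10.
Deficit = 10 − 299/38 = 81/38 ≥ 0, confirming Bessel's inequality. (The deficit equals ||v − Σ <v,e_j> e_j||^2, the squared distance from v to span{e_j}.)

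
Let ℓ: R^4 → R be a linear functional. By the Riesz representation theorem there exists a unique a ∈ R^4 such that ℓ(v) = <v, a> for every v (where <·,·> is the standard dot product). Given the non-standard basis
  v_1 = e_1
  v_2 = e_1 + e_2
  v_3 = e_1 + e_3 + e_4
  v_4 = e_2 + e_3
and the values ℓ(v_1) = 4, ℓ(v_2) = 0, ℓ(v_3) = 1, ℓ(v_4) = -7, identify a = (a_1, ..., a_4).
a = (4, -4, -3, 0)

Write a = (a_1, ..., a_4) in the standard basis. For each basis vector v_i, ℓ(v_i) = <v_i, a> is a linear equation in the a_j's. Collect the n equations into a matrix system V a = ℓ, where row i of V is v_i (expressed in the standard basis). Since V is invertible (lower-triangular with 1s on the diagonal, up to permutation), solve by back-substitution:
  V =
[[1, 0, 0, 0],
 [1, 1, 0, 0],
 [1, 0, 1, 1],
 [0, 1, 1, 0]]
  V a = (4, 0, 1, -7)
Solving gives a = (4, -4, -3, 0).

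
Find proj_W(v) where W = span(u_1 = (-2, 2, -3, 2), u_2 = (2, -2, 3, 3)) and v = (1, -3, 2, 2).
proj_W(v) = (28/17, -28/17, 42/17, 2)

Set up U = [u_1 | ... | u_2] ∈ R^(4×2). The projector onto W = col(U) is P = U (U^T U)^(-1) U^T.
Compute U^T U =
  [21, -11]
  [-11, 26],
and U^T v = (-10, 20).
Solve U^T U · c = U^T v for the coefficients: c = (-8/85, 62/85). The projection is proj_W(v) = U c.
Check: (v - proj_W(v)) · u_1 = 0  (should be 0).
Check: (v - proj_W(v)) · u_2 = 0  (should be 0).
Result: proj_W(v) = (28/17, -28/17, 42/17, 2).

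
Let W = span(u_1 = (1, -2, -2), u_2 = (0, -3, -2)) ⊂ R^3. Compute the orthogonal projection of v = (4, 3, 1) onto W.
proj_W(v) = (58/17, 61/17, 2/17)

Set up U = [u_1 | ... | u_2] ∈ R^(3×2). The projector onto W = col(U) is P = U (U^T U)^(-1) U^T.
Compute U^T U =
  [9, 10]
  [10, 13],
and U^T v = (-4, -11).
Solve U^T U · c = U^T v for the coefficients: c = (58/17, -59/17). The projection is proj_W(v) = U c.
Check: (v - proj_W(v)) · u_1 = 0  (should be 0).
Check: (v - proj_W(v)) · u_2 = 0  (should be 0).
Result: proj_W(v) = (58/17, 61/17, 2/17).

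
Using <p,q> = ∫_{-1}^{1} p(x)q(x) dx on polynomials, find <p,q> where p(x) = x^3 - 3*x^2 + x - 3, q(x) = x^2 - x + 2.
<p,q> = -304/15

Expand the product: p(x)·q(x) = x^5 - 4*x^4 + 6*x^3 - 10*x^2 + 5*x - 6.
∫_{-1}^{1} of each monomial x^k gives [2/(k+1) if k even, 0 if k odd]. Integrating term-by-term (or equivalently evaluating the antiderivative F(x) = x^6/6 - 4*x^5/5 + 3*x^4/2 - 10*x^3/3 + 5*x^2/2 - 6*x at the endpoints):
  F(1) − F(−1) = -179/30 − (143/10) = -304/15.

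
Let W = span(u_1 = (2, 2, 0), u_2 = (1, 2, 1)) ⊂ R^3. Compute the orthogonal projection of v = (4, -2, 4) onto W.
proj_W(v) = (2/3, 4/3, 2/3)

Set up U = [u_1 | ... | u_2] ∈ R^(3×2). The projector onto W = col(U) is P = U (U^T U)^(-1) U^T.
Compute U^T U =
  [8, 6]
  [6, 6],
and U^T v = (4, 4).
Solve U^T U · c = U^T v for the coefficients: c = (0, 2/3). The projection is proj_W(v) = U c.
Check: (v - proj_W(v)) · u_1 = 0  (should be 0).
Check: (v - proj_W(v)) · u_2 = 0  (should be 0).
Result: proj_W(v) = (2/3, 4/3, 2/3).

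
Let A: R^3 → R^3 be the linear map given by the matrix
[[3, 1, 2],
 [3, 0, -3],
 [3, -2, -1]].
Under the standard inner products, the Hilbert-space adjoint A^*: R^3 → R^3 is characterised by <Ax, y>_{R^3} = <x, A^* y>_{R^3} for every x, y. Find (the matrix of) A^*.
A^* = A^T =
[[3, 3, 3],
 [1, 0, -2],
 [2, -3, -1]]

For real matrices with standard dot products, the defining identity <Ax, y> = <x, A^* y> gives (Ax)^T y = x^T (A^*) y, i.e. x^T A^T y = x^T (A^*) y. Since this holds for all x, y, we must have A^* = A^T. Therefore
A^* =
[[3, 3, 3],
 [1, 0, -2],
 [2, -3, -1]].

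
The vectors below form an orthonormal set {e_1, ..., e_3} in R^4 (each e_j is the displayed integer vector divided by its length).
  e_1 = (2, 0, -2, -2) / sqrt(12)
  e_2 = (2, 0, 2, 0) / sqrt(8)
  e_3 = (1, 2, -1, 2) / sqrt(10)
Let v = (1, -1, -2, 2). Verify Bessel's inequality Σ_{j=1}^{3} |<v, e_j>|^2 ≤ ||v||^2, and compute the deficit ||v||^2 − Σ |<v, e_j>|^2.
Σ |<v, e_j>|^2 = 10/3; ||v||^2 = 10; deficit = 20/3

Write each e_j = u_j / sqrt(<u_j, u_j>) where u_j is the displayed integer vector. Then <v, e_j> = <v, u_j> / sqrt(<u_j, u_j>), so |<v, e_j>|^2 = <v, u_j>^2 / <u_j, u_j>.
Coefficients: <v, e_1> = 2/sqrt(12), <v, e_2> = -2/sqrt(8), <v, e_3> = 5/sqrt(10).
Square and sum: Σ |<v, e_j>|^2 = 10/3.
Compute ||v||^2 = v·v = 10.
Deficit = 10 − 10/3 = 20/3 ≥ 0, confirming Bessel's inequality. (The deficit equals ||v − Σ <v,e_j> e_j||^2, the squared distance from v to span{e_j}.)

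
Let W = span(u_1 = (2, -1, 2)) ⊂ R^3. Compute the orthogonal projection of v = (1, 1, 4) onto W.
proj_W(v) = (2, -1, 2)

Set up U = [u_1 | ... | u_1] ∈ R^(3×1). The projector onto W = col(U) is P = U (U^T U)^(-1) U^T.
Compute U^T U =
  [9],
and U^T v = (9).
Solve U^T U · c = U^T v for the coefficients: c = (1). The projection is proj_W(v) = U c.
Check: (v - proj_W(v)) · u_1 = 0  (should be 0).
Result: proj_W(v) = (2, -1, 2).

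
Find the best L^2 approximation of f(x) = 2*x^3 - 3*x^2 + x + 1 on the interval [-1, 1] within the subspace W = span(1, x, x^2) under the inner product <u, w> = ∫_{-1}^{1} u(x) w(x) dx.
g(x) = -3*x^2 + 11*x/5 + 1

The best approximation g ∈ W is the orthogonal projection of f onto W. Writing g = a_0 + a_1 x + a_2 x^2, the coefficients solve the normal equations G · a = b where
  G_{ij} = <φ_i, φ_j> and b_i = <f, φ_i>, with φ_0 = 1, φ_1 = x, φ_2 = x^2.
G =
  [2, 0, 2/3]
  [0, 2/3, 0]
  [2/3, 0, 2/5],
b = (0, 22/15, -8/15).
Solving gives a_0 = 1, a_1 = 11/5, a_2 = -3, so
  g(x) = -3*x^2 + 11*x/5 + 1.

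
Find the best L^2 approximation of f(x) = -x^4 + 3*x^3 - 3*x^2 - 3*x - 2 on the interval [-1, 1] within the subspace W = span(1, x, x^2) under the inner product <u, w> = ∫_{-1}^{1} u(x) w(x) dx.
g(x) = -27*x^2/7 - 6*x/5 - 67/35

The best approximation g ∈ W is the orthogonal projection of f onto W. Writing g = a_0 + a_1 x + a_2 x^2, the coefficients solve the normal equations G · a = b where
  G_{ij} = <φ_i, φ_j> and b_i = <f, φ_i>, with φ_0 = 1, φ_1 = x, φ_2 = x^2.
G =
  [2, 0, 2/3]
  [0, 2/3, 0]
  [2/3, 0, 2/5],
b = (-32/5, -4/5, -296/105).
Solving gives a_0 = -67/35, a_1 = -6/5, a_2 = -27/7, so
  g(x) = -27*x^2/7 - 6*x/5 - 67/35.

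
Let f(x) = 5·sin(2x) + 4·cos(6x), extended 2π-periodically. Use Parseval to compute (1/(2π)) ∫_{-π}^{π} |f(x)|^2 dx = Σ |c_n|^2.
Σ |c_n|^2 = 41/2

Expand |f|^2 and use orthogonality of {sin(nx), cos(mx)} on [-π, π]:
  ∫_{-π}^{π} sin(nx)^2 dx = π, ∫ cos(mx)^2 dx = π, and cross terms integrate to 0.
So ∫_{-π}^{π} f(x)^2 dx = 5^2 · π + 4^2 · π = (25 + 16)π.
Divide by 2π: (25 + 16)/2 = 41/2.
By Parseval, this equals Σ |c_n|^2.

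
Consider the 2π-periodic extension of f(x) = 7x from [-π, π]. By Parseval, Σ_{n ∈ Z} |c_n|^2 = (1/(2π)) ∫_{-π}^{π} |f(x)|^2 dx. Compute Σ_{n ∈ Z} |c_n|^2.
Σ |c_n|^2 = 49π^2/3

Expand and integrate term by term over [-π, π]:
  ∫ (7x)^2 dx = 49·(2π^3/3); ∫ 2·7·(0)·x dx = 0 (odd integrand); ∫ 0^2 dx = 0·2π.
So (1/(2π)) ∫_{-π}^{π} (7x)^2 dx = 49π^2/3 + 0 = 49π^2/3.
Parseval ⇒ Σ |c_n|^2 = 49π^2/3.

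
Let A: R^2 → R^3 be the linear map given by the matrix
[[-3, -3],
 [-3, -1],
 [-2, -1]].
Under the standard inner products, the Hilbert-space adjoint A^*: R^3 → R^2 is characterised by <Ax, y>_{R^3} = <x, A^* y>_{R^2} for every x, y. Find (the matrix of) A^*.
A^* = A^T =
[[-3, -3, -2],
 [-3, -1, -1]]

For real matrices with standard dot products, the defining identity <Ax, y> = <x, A^* y> gives (Ax)^T y = x^T (A^*) y, i.e. x^T A^T y = x^T (A^*) y. Since this holds for all x, y, we must have A^* = A^T. Therefore
A^* =
[[-3, -3, -2],
 [-3, -1, -1]].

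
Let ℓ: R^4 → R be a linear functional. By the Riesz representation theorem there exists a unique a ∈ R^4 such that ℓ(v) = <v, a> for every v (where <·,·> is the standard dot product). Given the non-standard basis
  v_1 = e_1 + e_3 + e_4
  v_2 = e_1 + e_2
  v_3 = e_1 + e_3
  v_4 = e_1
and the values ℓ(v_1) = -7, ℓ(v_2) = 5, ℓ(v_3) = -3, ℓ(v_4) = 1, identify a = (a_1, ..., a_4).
a = (1, 4, -4, -4)

Write a = (a_1, ..., a_4) in the standard basis. For each basis vector v_i, ℓ(v_i) = <v_i, a> is a linear equation in the a_j's. Collect the n equations into a matrix system V a = ℓ, where row i of V is v_i (expressed in the standard basis). Since V is invertible (lower-triangular with 1s on the diagonal, up to permutation), solve by back-substitution:
  V =
[[1, 0, 1, 1],
 [1, 1, 0, 0],
 [1, 0, 1, 0],
 [1, 0, 0, 0]]
  V a = (-7, 5, -3, 1)
Solving gives a = (1, 4, -4, -4).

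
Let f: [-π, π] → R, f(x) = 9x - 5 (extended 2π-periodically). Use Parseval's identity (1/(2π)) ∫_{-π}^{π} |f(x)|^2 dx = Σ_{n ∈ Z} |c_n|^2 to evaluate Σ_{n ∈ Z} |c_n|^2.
Σ |c_n|^2 = 27π^2 + 25

Expand and integrate term by term over [-π, π]:
  ∫ (9x)^2 dx = 81·(2π^3/3); ∫ 2·9·(-5)·x dx = 0 (odd integrand); ∫ (-5)^2 dx = 25·2π.
So (1/(2π)) ∫_{-π}^{π} (9x - 5)^2 dx = 81π^2/3 + 25 = 27π^2 + 25.
Parseval ⇒ Σ |c_n|^2 = 27π^2 + 25.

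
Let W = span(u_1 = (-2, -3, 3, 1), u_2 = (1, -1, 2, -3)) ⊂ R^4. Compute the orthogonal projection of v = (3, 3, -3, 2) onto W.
proj_W(v) = (8/7, 22/7, -26/7, 6/7)

Set up U = [u_1 | ... | u_2] ∈ R^(4×2). The projector onto W = col(U) is P = U (U^T U)^(-1) U^T.
Compute U^T U =
  [23, 4]
  [4, 15],
and U^T v = (-22, -12).
Solve U^T U · c = U^T v for the coefficients: c = (-6/7, -4/7). The projection is proj_W(v) = U c.
Check: (v - proj_W(v)) · u_1 = 0  (should be 0).
Check: (v - proj_W(v)) · u_2 = 0  (should be 0).
Result: proj_W(v) = (8/7, 22/7, -26/7, 6/7).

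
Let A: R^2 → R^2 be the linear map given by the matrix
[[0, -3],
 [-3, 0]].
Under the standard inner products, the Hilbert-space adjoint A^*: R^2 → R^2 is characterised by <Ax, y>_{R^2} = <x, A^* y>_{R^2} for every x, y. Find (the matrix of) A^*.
A^* = A^T =
[[0, -3],
 [-3, 0]]

For real matrices with standard dot products, the defining identity <Ax, y> = <x, A^* y> gives (Ax)^T y = x^T (A^*) y, i.e. x^T A^T y = x^T (A^*) y. Since this holds for all x, y, we must have A^* = A^T. Therefore
A^* =
[[0, -3],
 [-3, 0]].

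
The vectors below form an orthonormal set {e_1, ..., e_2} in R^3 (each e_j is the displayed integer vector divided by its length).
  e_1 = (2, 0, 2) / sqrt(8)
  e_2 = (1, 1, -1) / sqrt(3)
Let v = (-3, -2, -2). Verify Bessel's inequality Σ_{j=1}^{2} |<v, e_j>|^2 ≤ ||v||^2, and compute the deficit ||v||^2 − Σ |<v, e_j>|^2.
Σ |<v, e_j>|^2 = 31/2; ||v||^2 = 17; deficit = 3/2

Write each e_j = u_j / sqrt(<u_j, u_j>) where u_j is the displayed integer vector. Then <v, e_j> = <v, u_j> / sqrt(<u_j, u_j>), so |<v, e_j>|^2 = <v, u_j>^2 / <u_j, u_j>.
Coefficients: <v, e_1> = -10/sqrt(8), <v, e_2> = -3/sqrt(3).
Square and sum: Σ |<v, e_j>|^2 = 31/2.
Compute ||v||^2 = v·v = 17.
Deficit = 17 − 31/2 = 3/2 ≥ 0, confirming Bessel's inequality. (The deficit equals ||v − Σ <v,e_j> e_j||^2, the squared distance from v to span{e_j}.)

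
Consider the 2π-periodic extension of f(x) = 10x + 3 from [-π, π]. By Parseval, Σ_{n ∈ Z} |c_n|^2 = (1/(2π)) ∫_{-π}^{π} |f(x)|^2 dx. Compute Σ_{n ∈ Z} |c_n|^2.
Σ |c_n|^2 = 100π^2/3 + 9

Expand and integrate term by term over [-π, π]:
  ∫ (10x)^2 dx = 100·(2π^3/3); ∫ 2·10·(3)·x dx = 0 (odd integrand); ∫ 3^2 dx = 9·2π.
So (1/(2π)) ∫_{-π}^{π} (10x + 3)^2 dx = 100π^2/3 + 9 = 100π^2/3 + 9.
Parseval ⇒ Σ |c_n|^2 = 100π^2/3 + 9.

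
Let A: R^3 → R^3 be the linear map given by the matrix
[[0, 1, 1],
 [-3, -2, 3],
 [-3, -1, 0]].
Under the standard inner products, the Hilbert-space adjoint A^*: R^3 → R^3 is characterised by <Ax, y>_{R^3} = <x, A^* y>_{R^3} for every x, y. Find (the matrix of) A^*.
A^* = A^T =
[[0, -3, -3],
 [1, -2, -1],
 [1, 3, 0]]

For real matrices with standard dot products, the defining identity <Ax, y> = <x, A^* y> gives (Ax)^T y = x^T (A^*) y, i.e. x^T A^T y = x^T (A^*) y. Since this holds for all x, y, we must have A^* = A^T. Therefore
A^* =
[[0, -3, -3],
 [1, -2, -1],
 [1, 3, 0]].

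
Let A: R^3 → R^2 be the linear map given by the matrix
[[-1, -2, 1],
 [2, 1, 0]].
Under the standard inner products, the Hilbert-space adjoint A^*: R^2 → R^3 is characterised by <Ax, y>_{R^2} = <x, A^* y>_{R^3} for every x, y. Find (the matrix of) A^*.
A^* = A^T =
[[-1, 2],
 [-2, 1],
 [1, 0]]

For real matrices with standard dot products, the defining identity <Ax, y> = <x, A^* y> gives (Ax)^T y = x^T (A^*) y, i.e. x^T A^T y = x^T (A^*) y. Since this holds for all x, y, we must have A^* = A^T. Therefore
A^* =
[[-1, 2],
 [-2, 1],
 [1, 0]].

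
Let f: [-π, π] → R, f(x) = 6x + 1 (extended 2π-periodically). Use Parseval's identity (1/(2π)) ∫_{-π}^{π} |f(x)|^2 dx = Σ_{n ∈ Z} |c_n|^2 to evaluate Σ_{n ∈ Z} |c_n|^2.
Σ |c_n|^2 = 12π^2 + 1

Expand and integrate term by term over [-π, π]:
  ∫ (6x)^2 dx = 36·(2π^3/3); ∫ 2·6·(1)·x dx = 0 (odd integrand); ∫ 1^2 dx = 1·2π.
So (1/(2π)) ∫_{-π}^{π} (6x + 1)^2 dx = 36π^2/3 + 1 = 12π^2 + 1.
Parseval ⇒ Σ |c_n|^2 = 12π^2 + 1.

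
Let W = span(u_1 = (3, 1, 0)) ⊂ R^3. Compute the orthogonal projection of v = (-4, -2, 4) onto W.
proj_W(v) = (-21/5, -7/5, 0)

Set up U = [u_1 | ... | u_1] ∈ R^(3×1). The projector onto W = col(U) is P = U (U^T U)^(-1) U^T.
Compute U^T U =
  [10],
and U^T v = (-14).
Solve U^T U · c = U^T v for the coefficients: c = (-7/5). The projection is proj_W(v) = U c.
Check: (v - proj_W(v)) · u_1 = 0  (should be 0).
Result: proj_W(v) = (-21/5, -7/5, 0).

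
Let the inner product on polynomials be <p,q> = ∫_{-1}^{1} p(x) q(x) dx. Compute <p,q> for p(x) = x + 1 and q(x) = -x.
<p,q> = -2/3

Expand the product: p(x)·q(x) = -x^2 - x.
∫_{-1}^{1} of each monomial x^k gives [2/(k+1) if k even, 0 if k odd]. Integrating term-by-term (or equivalently evaluating the antiderivative F(x) = -x^3/3 - x^2/2 at the endpoints):
  F(1) − F(−1) = -5/6 − (-1/6) = -2/3.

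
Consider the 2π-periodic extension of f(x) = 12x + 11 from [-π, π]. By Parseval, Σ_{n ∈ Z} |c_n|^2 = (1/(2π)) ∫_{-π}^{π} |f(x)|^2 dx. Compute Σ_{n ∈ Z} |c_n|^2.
Σ |c_n|^2 = 48π^2 + 121

Expand and integrate term by term over [-π, π]:
  ∫ (12x)^2 dx = 144·(2π^3/3); ∫ 2·12·(11)·x dx = 0 (odd integrand); ∫ 11^2 dx = 121·2π.
So (1/(2π)) ∫_{-π}^{π} (12x + 11)^2 dx = 144π^2/3 + 121 = 48π^2 + 121.
Parseval ⇒ Σ |c_n|^2 = 48π^2 + 121.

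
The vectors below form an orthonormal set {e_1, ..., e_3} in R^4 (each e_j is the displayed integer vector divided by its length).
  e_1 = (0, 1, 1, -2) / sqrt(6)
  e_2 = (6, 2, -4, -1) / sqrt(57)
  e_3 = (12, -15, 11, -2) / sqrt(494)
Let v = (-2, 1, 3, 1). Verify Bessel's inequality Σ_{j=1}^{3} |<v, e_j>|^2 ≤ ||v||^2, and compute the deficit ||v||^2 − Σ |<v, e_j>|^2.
Σ |<v, e_j>|^2 = 131/13; ||v||^2 = 15; deficit = 64/13

Write each e_j = u_j / sqrt(<u_j, u_j>) where u_j is the displayed integer vector. Then <v, e_j> = <v, u_j> / sqrt(<u_j, u_j>), so |<v, e_j>|^2 = <v, u_j>^2 / <u_j, u_j>.
Coefficients: <v, e_1> = 2/sqrt(6), <v, e_2> = -23/sqrt(57), <v, e_3> = -8/sqrt(494).
Square and sum: Σ |<v, e_j>|^2 = 131/13.
Compute ||v||^2 = v·v = 15.
Deficit = 15 − 131/13 = 64/13 ≥ 0, confirming Bessel's inequality. (The deficit equals ||v − Σ <v,e_j> e_j||^2, the squared distance from v to span{e_j}.)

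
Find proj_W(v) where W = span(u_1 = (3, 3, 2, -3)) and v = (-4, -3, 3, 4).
proj_W(v) = (-81/31, -81/31, -54/31, 81/31)

Set up U = [u_1 | ... | u_1] ∈ R^(4×1). The projector onto W = col(U) is P = U (U^T U)^(-1) U^T.
Compute U^T U =
  [31],
and U^T v = (-27).
Solve U^T U · c = U^T v for the coefficients: c = (-27/31). The projection is proj_W(v) = U c.
Check: (v - proj_W(v)) · u_1 = 0  (should be 0).
Result: proj_W(v) = (-81/31, -81/31, -54/31, 81/31).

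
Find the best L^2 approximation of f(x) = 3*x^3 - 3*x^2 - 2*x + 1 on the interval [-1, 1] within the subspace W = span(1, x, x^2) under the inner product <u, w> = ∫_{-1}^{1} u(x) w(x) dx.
g(x) = -3*x^2 - x/5 + 1

The best approximation g ∈ W is the orthogonal projection of f onto W. Writing g = a_0 + a_1 x + a_2 x^2, the coefficients solve the normal equations G · a = b where
  G_{ij} = <φ_i, φ_j> and b_i = <f, φ_i>, with φ_0 = 1, φ_1 = x, φ_2 = x^2.
G =
  [2, 0, 2/3]
  [0, 2/3, 0]
  [2/3, 0, 2/5],
b = (0, -2/15, -8/15).
Solving gives a_0 = 1, a_1 = -1/5, a_2 = -3, so
  g(x) = -3*x^2 - x/5 + 1.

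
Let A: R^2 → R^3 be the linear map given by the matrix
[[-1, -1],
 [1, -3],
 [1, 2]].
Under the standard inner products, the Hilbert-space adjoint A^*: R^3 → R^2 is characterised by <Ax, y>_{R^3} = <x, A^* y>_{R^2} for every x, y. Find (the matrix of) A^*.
A^* = A^T =
[[-1, 1, 1],
 [-1, -3, 2]]

For real matrices with standard dot products, the defining identity <Ax, y> = <x, A^* y> gives (Ax)^T y = x^T (A^*) y, i.e. x^T A^T y = x^T (A^*) y. Since this holds for all x, y, we must have A^* = A^T. Therefore
A^* =
[[-1, 1, 1],
 [-1, -3, 2]].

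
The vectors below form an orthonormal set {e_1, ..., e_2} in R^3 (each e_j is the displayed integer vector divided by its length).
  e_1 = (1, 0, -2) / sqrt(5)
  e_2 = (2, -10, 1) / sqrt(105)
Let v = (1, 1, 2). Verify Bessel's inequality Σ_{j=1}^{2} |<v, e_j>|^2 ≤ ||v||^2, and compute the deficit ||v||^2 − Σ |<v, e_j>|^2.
Σ |<v, e_j>|^2 = 15/7; ||v||^2 = 6; deficit = 27/7

Write each e_j = u_j / sqrt(<u_j, u_j>) where u_j is the displayed integer vector. Then <v, e_j> = <v, u_j> / sqrt(<u_j, u_j>), so |<v, e_j>|^2 = <v, u_j>^2 / <u_j, u_j>.
Coefficients: <v, e_1> = -3/sqrt(5), <v, e_2> = -6/sqrt(105).
Square and sum: Σ |<v, e_j>|^2 = 15/7.
Compute ||v||^2 = v·v = 6.
Deficit = 6 − 15/7 = 27/7 ≥ 0, confirming Bessel's inequality. (The deficit equals ||v − Σ <v,e_j> e_j||^2, the squared distance from v to span{e_j}.)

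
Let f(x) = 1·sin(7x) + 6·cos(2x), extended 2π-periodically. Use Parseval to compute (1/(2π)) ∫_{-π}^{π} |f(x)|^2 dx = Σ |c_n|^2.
Σ |c_n|^2 = 37/2

Expand |f|^2 and use orthogonality of {sin(nx), cos(mx)} on [-π, π]:
  ∫_{-π}^{π} sin(nx)^2 dx = π, ∫ cos(mx)^2 dx = π, and cross terms integrate to 0.
So ∫_{-π}^{π} f(x)^2 dx = 1^2 · π + 6^2 · π = (1 + 36)π.
Divide by 2π: (1 + 36)/2 = 37/2.
By Parseval, this equals Σ |c_n|^2.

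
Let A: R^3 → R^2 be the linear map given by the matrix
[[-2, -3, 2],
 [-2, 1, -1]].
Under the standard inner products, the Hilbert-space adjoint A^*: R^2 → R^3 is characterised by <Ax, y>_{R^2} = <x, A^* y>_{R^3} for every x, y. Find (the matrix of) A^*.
A^* = A^T =
[[-2, -2],
 [-3, 1],
 [2, -1]]

For real matrices with standard dot products, the defining identity <Ax, y> = <x, A^* y> gives (Ax)^T y = x^T (A^*) y, i.e. x^T A^T y = x^T (A^*) y. Since this holds for all x, y, we must have A^* = A^T. Therefore
A^* =
[[-2, -2],
 [-3, 1],
 [2, -1]].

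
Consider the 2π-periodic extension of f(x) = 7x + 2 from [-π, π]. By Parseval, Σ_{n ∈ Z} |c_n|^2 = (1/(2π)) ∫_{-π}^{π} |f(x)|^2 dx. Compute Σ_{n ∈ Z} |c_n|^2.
Σ |c_n|^2 = 49π^2/3 + 4

Expand and integrate term by term over [-π, π]:
  ∫ (7x)^2 dx = 49·(2π^3/3); ∫ 2·7·(2)·x dx = 0 (odd integrand); ∫ 2^2 dx = 4·2π.
So (1/(2π)) ∫_{-π}^{π} (7x + 2)^2 dx = 49π^2/3 + 4 = 49π^2/3 + 4.
Parseval ⇒ Σ |c_n|^2 = 49π^2/3 + 4.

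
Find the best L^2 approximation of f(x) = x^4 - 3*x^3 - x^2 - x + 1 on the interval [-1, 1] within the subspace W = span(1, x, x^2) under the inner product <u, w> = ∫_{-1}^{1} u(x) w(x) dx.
g(x) = -x^2/7 - 14*x/5 + 32/35

The best approximation g ∈ W is the orthogonal projection of f onto W. Writing g = a_0 + a_1 x + a_2 x^2, the coefficients solve the normal equations G · a = b where
  G_{ij} = <φ_i, φ_j> and b_i = <f, φ_i>, with φ_0 = 1, φ_1 = x, φ_2 = x^2.
G =
  [2, 0, 2/3]
  [0, 2/3, 0]
  [2/3, 0, 2/5],
b = (26/15, -28/15, 58/105).
Solving gives a_0 = 32/35, a_1 = -14/5, a_2 = -1/7, so
  g(x) = -x^2/7 - 14*x/5 + 32/35.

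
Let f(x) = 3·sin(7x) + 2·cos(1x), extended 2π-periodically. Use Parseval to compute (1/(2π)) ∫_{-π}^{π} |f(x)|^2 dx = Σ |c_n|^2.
Σ |c_n|^2 = 13/2

Expand |f|^2 and use orthogonality of {sin(nx), cos(mx)} on [-π, π]:
  ∫_{-π}^{π} sin(nx)^2 dx = π, ∫ cos(mx)^2 dx = π, and cross terms integrate to 0.
So ∫_{-π}^{π} f(x)^2 dx = 3^2 · π + 2^2 · π = (9 + 4)π.
Divide by 2π: (9 + 4)/2 = 13/2.
By Parseval, this equals Σ |c_n|^2.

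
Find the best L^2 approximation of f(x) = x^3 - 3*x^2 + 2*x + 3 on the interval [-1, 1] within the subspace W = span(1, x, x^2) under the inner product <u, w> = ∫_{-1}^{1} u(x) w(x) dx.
g(x) = -3*x^2 + 13*x/5 + 3

The best approximation g ∈ W is the orthogonal projection of f onto W. Writing g = a_0 + a_1 x + a_2 x^2, the coefficients solve the normal equations G · a = b where
  G_{ij} = <φ_i, φ_j> and b_i = <f, φ_i>, with φ_0 = 1, φ_1 = x, φ_2 = x^2.
G =
  [2, 0, 2/3]
  [0, 2/3, 0]
  [2/3, 0, 2/5],
b = (4, 26/15, 4/5).
Solving gives a_0 = 3, a_1 = 13/5, a_2 = -3, so
  g(x) = -3*x^2 + 13*x/5 + 3.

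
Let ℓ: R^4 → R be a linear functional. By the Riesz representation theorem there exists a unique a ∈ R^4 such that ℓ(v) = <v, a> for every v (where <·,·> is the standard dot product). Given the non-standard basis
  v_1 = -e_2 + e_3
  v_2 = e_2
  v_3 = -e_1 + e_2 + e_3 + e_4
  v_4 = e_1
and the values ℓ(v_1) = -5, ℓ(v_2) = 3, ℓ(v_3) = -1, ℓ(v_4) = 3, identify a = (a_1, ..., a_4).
a = (3, 3, -2, 1)

Write a = (a_1, ..., a_4) in the standard basis. For each basis vector v_i, ℓ(v_i) = <v_i, a> is a linear equation in the a_j's. Collect the n equations into a matrix system V a = ℓ, where row i of V is v_i (expressed in the standard basis). Since V is invertible (lower-triangular with 1s on the diagonal, up to permutation), solve by back-substitution:
  V =
[[0, -1, 1, 0],
 [0, 1, 0, 0],
 [-1, 1, 1, 1],
 [1, 0, 0, 0]]
  V a = (-5, 3, -1, 3)
Solving gives a = (3, 3, -2, 1).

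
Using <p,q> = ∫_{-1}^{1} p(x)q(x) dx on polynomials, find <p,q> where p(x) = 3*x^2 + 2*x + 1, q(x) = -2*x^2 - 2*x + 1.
<p,q> = -12/5

Expand the product: p(x)·q(x) = -6*x^4 - 10*x^3 - 3*x^2 + 1.
∫_{-1}^{1} of each monomial x^k gives [2/(k+1) if k even, 0 if k odd]. Integrating term-by-term (or equivalently evaluating the antiderivative F(x) = -6*x^5/5 - 5*x^4/2 - x^3 + x at the endpoints):
  F(1) − F(−1) = -37/10 − (-13/10) = -12/5.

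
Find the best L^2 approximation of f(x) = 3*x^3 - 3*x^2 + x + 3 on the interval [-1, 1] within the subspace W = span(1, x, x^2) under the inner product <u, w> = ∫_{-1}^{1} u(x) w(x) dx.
g(x) = -3*x^2 + 14*x/5 + 3

The best approximation g ∈ W is the orthogonal projection of f onto W. Writing g = a_0 + a_1 x + a_2 x^2, the coefficients solve the normal equations G · a = b where
  G_{ij} = <φ_i, φ_j> and b_i = <f, φ_i>, with φ_0 = 1, φ_1 = x, φ_2 = x^2.
G =
  [2, 0, 2/3]
  [0, 2/3, 0]
  [2/3, 0, 2/5],
b = (4, 28/15, 4/5).
Solving gives a_0 = 3, a_1 = 14/5, a_2 = -3, so
  g(x) = -3*x^2 + 14*x/5 + 3.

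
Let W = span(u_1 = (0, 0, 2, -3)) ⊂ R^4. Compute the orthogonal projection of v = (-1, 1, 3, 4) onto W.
proj_W(v) = (0, 0, -12/13, 18/13)

Set up U = [u_1 | ... | u_1] ∈ R^(4×1). The projector onto W = col(U) is P = U (U^T U)^(-1) U^T.
Compute U^T U =
  [13],
and U^T v = (-6).
Solve U^T U · c = U^T v for the coefficients: c = (-6/13). The projection is proj_W(v) = U c.
Check: (v - proj_W(v)) · u_1 = 0  (should be 0).
Result: proj_W(v) = (0, 0, -12/13, 18/13).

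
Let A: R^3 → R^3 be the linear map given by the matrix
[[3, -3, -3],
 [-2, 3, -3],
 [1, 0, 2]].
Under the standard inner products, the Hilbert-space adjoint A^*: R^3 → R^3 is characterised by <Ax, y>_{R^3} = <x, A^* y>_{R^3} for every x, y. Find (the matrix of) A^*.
A^* = A^T =
[[3, -2, 1],
 [-3, 3, 0],
 [-3, -3, 2]]

For real matrices with standard dot products, the defining identity <Ax, y> = <x, A^* y> gives (Ax)^T y = x^T (A^*) y, i.e. x^T A^T y = x^T (A^*) y. Since this holds for all x, y, we must have A^* = A^T. Therefore
A^* =
[[3, -2, 1],
 [-3, 3, 0],
 [-3, -3, 2]].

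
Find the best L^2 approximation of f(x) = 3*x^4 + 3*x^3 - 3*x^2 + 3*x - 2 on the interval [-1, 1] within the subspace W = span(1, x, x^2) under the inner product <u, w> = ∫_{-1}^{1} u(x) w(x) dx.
g(x) = -3*x^2/7 + 24*x/5 - 79/35

The best approximation g ∈ W is the orthogonal projection of f onto W. Writing g = a_0 + a_1 x + a_2 x^2, the coefficients solve the normal equations G · a = b where
  G_{ij} = <φ_i, φ_j> and b_i = <f, φ_i>, with φ_0 = 1, φ_1 = x, φ_2 = x^2.
G =
  [2, 0, 2/3]
  [0, 2/3, 0]
  [2/3, 0, 2/5],
b = (-24/5, 16/5, -176/105).
Solving gives a_0 = -79/35, a_1 = 24/5, a_2 = -3/7, so
  g(x) = -3*x^2/7 + 24*x/5 - 79/35.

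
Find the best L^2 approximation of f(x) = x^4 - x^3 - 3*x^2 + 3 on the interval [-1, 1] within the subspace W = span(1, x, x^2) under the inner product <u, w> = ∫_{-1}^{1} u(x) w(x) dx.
g(x) = -15*x^2/7 - 3*x/5 + 102/35

The best approximation g ∈ W is the orthogonal projection of f onto W. Writing g = a_0 + a_1 x + a_2 x^2, the coefficients solve the normal equations G · a = b where
  G_{ij} = <φ_i, φ_j> and b_i = <f, φ_i>, with φ_0 = 1, φ_1 = x, φ_2 = x^2.
G =
  [2, 0, 2/3]
  [0, 2/3, 0]
  [2/3, 0, 2/5],
b = (22/5, -2/5, 38/35).
Solving gives a_0 = 102/35, a_1 = -3/5, a_2 = -15/7, so
  g(x) = -15*x^2/7 - 3*x/5 + 102/35.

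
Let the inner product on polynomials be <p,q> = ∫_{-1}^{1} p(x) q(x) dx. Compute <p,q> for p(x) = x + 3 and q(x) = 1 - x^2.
<p,q> = 4

Expand the product: p(x)·q(x) = -x^3 - 3*x^2 + x + 3.
∫_{-1}^{1} of each monomial x^k gives [2/(k+1) if k even, 0 if k odd]. Integrating term-by-term (or equivalently evaluating the antiderivative F(x) = -x^4/4 - x^3 + x^2/2 + 3*x at the endpoints):
  F(1) − F(−1) = 9/4 − (-7/4) = 4.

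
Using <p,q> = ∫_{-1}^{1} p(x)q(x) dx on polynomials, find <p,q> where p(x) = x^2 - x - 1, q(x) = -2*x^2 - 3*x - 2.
<p,q> = 26/5

Expand the product: p(x)·q(x) = -2*x^4 - x^3 + 3*x^2 + 5*x + 2.
∫_{-1}^{1} of each monomial x^k gives [2/(k+1) if k even, 0 if k odd]. Integrating term-by-term (or equivalently evaluating the antiderivative F(x) = -2*x^5/5 - x^4/4 + x^3 + 5*x^2/2 + 2*x at the endpoints):
  F(1) − F(−1) = 97/20 − (-7/20) = 26/5.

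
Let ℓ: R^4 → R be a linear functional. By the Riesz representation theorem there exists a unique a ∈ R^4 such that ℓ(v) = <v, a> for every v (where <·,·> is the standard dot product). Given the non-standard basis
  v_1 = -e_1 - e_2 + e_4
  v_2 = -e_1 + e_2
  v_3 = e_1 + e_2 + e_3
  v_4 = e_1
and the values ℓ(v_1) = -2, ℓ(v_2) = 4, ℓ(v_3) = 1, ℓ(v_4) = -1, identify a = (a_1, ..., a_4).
a = (-1, 3, -1, 0)

Write a = (a_1, ..., a_4) in the standard basis. For each basis vector v_i, ℓ(v_i) = <v_i, a> is a linear equation in the a_j's. Collect the n equations into a matrix system V a = ℓ, where row i of V is v_i (expressed in the standard basis). Since V is invertible (lower-triangular with 1s on the diagonal, up to permutation), solve by back-substitution:
  V =
[[-1, -1, 0, 1],
 [-1, 1, 0, 0],
 [1, 1, 1, 0],
 [1, 0, 0, 0]]
  V a = (-2, 4, 1, -1)
Solving gives a = (-1, 3, -1, 0).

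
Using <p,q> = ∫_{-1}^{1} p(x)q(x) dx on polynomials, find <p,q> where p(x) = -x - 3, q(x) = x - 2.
<p,q> = 34/3

Expand the product: p(x)·q(x) = -x^2 - x + 6.
∫_{-1}^{1} of each monomial x^k gives [2/(k+1) if k even, 0 if k odd]. Integrating term-by-term (or equivalently evaluating the antiderivative F(x) = -x^3/3 - x^2/2 + 6*x at the endpoints):
  F(1) − F(−1) = 31/6 − (-37/6) = 34/3.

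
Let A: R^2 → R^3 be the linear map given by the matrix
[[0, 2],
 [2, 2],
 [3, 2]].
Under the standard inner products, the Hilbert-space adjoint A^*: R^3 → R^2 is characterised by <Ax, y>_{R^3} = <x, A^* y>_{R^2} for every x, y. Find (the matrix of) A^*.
A^* = A^T =
[[0, 2, 3],
 [2, 2, 2]]

For real matrices with standard dot products, the defining identity <Ax, y> = <x, A^* y> gives (Ax)^T y = x^T (A^*) y, i.e. x^T A^T y = x^T (A^*) y. Since this holds for all x, y, we must have A^* = A^T. Therefore
A^* =
[[0, 2, 3],
 [2, 2, 2]].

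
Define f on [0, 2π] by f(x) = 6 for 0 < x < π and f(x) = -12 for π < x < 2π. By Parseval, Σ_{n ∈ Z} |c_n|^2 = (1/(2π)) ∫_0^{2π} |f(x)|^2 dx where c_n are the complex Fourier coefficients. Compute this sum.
Σ |c_n|^2 = 90

Parseval equates the L^2 energy of f (normalised by 1/(2π)) with the ℓ^2 sum of its Fourier coefficients: (1/(2π)) ∫_0^{2π} |f|^2 = Σ |c_n|^2.
Compute the left side: (1/(2π)) [∫_0^π 6^2 dx + ∫_π^{2π} (-12)^2 dx] = (1/(2π)) · (36π + 144π) = (36 + 144)/2 = 90.
So Σ_{n ∈ Z} |c_n|^2 = 90.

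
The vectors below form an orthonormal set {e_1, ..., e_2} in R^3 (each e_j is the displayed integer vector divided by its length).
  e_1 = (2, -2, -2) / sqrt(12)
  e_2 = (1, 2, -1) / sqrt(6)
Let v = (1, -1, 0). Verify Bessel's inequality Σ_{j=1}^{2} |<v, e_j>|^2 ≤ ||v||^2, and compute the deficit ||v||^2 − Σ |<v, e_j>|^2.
Σ |<v, e_j>|^2 = 3/2; ||v||^2 = 2; deficit = 1/2

Write each e_j = u_j / sqrt(<u_j, u_j>) where u_j is the displayed integer vector. Then <v, e_j> = <v, u_j> / sqrt(<u_j, u_j>), so |<v, e_j>|^2 = <v, u_j>^2 / <u_j, u_j>.
Coefficients: <v, e_1> = 4/sqrt(12), <v, e_2> = -1/sqrt(6).
Square and sum: Σ |<v, e_j>|^2 = 3/2.
Compute ||v||^2 = v·v = 2.
Deficit = 2 − 3/2 = 1/2 ≥ 0, confirming Bessel's inequality. (The deficit equals ||v − Σ <v,e_j> e_j||^2, the squared distance from v to span{e_j}.)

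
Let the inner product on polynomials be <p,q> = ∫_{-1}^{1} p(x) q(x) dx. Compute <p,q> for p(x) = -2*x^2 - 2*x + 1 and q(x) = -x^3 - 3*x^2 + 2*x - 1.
<p,q> = -32/15

Expand the product: p(x)·q(x) = 2*x^5 + 8*x^4 + x^3 - 5*x^2 + 4*x - 1.
∫_{-1}^{1} of each monomial x^k gives [2/(k+1) if k even, 0 if k odd]. Integrating term-by-term (or equivalently evaluating the antiderivative F(x) = x^6/3 + 8*x^5/5 + x^4/4 - 5*x^3/3 + 2*x^2 - x at the endpoints):
  F(1) − F(−1) = 91/60 − (73/20) = -32/15.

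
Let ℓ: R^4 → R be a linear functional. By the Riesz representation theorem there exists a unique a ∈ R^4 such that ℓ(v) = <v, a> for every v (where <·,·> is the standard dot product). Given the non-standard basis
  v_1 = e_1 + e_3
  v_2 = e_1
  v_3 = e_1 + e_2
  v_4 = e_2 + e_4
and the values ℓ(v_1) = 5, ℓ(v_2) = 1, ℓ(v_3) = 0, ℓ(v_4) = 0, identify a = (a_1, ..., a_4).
a = (1, -1, 4, 1)

Write a = (a_1, ..., a_4) in the standard basis. For each basis vector v_i, ℓ(v_i) = <v_i, a> is a linear equation in the a_j's. Collect the n equations into a matrix system V a = ℓ, where row i of V is v_i (expressed in the standard basis). Since V is invertible (lower-triangular with 1s on the diagonal, up to permutation), solve by back-substitution:
  V =
[[1, 0, 1, 0],
 [1, 0, 0, 0],
 [1, 1, 0, 0],
 [0, 1, 0, 1]]
  V a = (5, 1, 0, 0)
Solving gives a = (1, -1, 4, 1).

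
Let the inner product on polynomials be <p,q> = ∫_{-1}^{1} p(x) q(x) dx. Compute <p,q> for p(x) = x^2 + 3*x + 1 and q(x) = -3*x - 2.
<p,q> = -34/3

Expand the product: p(x)·q(x) = -3*x^3 - 11*x^2 - 9*x - 2.
∫_{-1}^{1} of each monomial x^k gives [2/(k+1) if k even, 0 if k odd]. Integrating term-by-term (or equivalently evaluating the antiderivative F(x) = -3*x^4/4 - 11*x^3/3 - 9*x^2/2 - 2*x at the endpoints):
  F(1) − F(−1) = -131/12 − (5/12) = -34/3.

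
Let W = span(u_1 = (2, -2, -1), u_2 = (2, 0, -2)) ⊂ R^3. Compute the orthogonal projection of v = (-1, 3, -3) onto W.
proj_W(v) = (1/9, 32/9, -17/9)

Set up U = [u_1 | ... | u_2] ∈ R^(3×2). The projector onto W = col(U) is P = U (U^T U)^(-1) U^T.
Compute U^T U =
  [9, 6]
  [6, 8],
and U^T v = (-5, 4).
Solve U^T U · c = U^T v for the coefficients: c = (-16/9, 11/6). The projection is proj_W(v) = U c.
Check: (v - proj_W(v)) · u_1 = 0  (should be 0).
Check: (v - proj_W(v)) · u_2 = 0  (should be 0).
Result: proj_W(v) = (1/9, 32/9, -17/9).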